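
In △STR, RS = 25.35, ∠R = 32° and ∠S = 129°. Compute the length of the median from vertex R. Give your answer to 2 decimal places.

41.55

The third angle is ∠T = 180° − ∠R − ∠S = 19.00°.
Law of sines: TR = RS·sin S/sin T ≈ 60.512.
Law of sines: ST = RS·sin R/sin T ≈ 41.262.
Median from R: ½√(2·TR² + 2·RS² − ST²) ≈ 41.551.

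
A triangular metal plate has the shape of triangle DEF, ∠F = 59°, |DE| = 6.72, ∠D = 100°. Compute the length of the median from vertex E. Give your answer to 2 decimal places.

The third angle is ∠E = 180° − ∠F − ∠D = 21.00°.
Law of sines: |EF| = |DE|·sin D/sin F ≈ 7.7207.
Law of sines: |FD| = |DE|·sin E/sin F ≈ 2.8095.
Median from E: ½√(2·|DE|² + 2·|EF|² − |FD|²) ≈ 7.1.

7.10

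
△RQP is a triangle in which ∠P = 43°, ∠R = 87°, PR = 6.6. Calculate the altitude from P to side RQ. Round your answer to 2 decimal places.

h_P ≈ 6.59

The third angle is ∠Q = 180° − ∠P − ∠R = 50.00°.
Law of sines: QP = PR·sin R/sin Q ≈ 8.6039.
Law of sines: RQ = PR·sin P/sin Q ≈ 5.8759.
Area = ½·PR·QP·sin P ≈ 19.364.
The altitude from P has length 2·area/RQ ≈ 6.591.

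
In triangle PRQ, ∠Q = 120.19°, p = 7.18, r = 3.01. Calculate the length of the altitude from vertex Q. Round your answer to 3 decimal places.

2.059

By the law of cosines, q² = p² + r² − 2·p·r·cos Q = 82.348, so q ≈ 9.0746.
Area = ½·p·r·sin Q ≈ 9.3402.
The altitude from Q has length 2·area/q ≈ 2.0585.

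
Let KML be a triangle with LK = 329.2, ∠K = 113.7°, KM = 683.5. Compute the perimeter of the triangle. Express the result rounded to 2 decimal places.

1882.43

By the law of cosines, ML² = LK² + KM² − 2·LK·KM·cos K = 7.5643e+05, so ML ≈ 869.73.
Semiperimeter s = (869.73+329.2+683.5)/2 = 941.21.
Perimeter = 869.73 + 329.2 + 683.5 = 1882.4.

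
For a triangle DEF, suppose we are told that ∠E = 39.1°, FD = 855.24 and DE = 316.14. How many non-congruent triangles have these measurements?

DE·sin E = 316.14·sin(39.1°) ≈ 199.4.
Since FD ≥ DE, exactly one triangle exists.

1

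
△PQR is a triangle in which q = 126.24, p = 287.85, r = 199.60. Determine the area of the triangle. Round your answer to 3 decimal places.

area ≈ 10625.089

Semiperimeter s = (287.85 + 126.24 + 199.6)/2 = 306.85.
Heron's formula: area = √(306.85·18.995·180.61·107.25) ≈ 10625.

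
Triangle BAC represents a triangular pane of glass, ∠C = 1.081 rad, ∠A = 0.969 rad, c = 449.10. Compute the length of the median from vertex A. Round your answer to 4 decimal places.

398.5236

The third angle is ∠B = π − ∠A − ∠C = 1.092 rad.
Law of sines: b = c·sin B/sin C ≈ 451.61.
Law of sines: a = c·sin A/sin C ≈ 419.53.
Median from A: ½√(2·c² + 2·b² − a²) ≈ 398.52.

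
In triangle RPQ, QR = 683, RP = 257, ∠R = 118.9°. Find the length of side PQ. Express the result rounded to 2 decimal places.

By the law of cosines, PQ² = QR² + RP² − 2·QR·RP·cos R = 7.022e+05, so PQ ≈ 837.97.

837.97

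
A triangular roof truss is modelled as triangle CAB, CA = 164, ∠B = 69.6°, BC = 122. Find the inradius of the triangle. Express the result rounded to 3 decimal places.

Law of sines: sin A = BC·sin B/CA ≈ 0.69725.
Since CA ≥ BC, only the acute value applies: ∠A ≈ 44.21°.
Then ∠C = 180° − ∠B − ∠A ≈ 66.19°.
Law of sines gives AB = CA·sin C/sin B ≈ 160.09.
Area = ½·CA·BC·sin C ≈ 9152.8.
Semiperimeter s = (160.09+122+164)/2 = 223.04.
Inradius = area/s = 9152.8/223.04 ≈ 41.036.

r ≈ 41.036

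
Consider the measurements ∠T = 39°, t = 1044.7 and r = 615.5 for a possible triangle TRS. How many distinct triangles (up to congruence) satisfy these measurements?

1

r·sin T = 615.5·sin(39°) ≈ 387.3.
Since t ≥ r, exactly one triangle exists.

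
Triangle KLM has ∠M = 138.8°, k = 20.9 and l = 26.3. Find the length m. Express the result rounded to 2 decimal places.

By the law of cosines, m² = k² + l² − 2·k·l·cos M = 1955.7, so m ≈ 44.223.

44.22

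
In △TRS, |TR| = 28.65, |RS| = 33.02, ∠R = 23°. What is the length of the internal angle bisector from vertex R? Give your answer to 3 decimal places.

30.064

By the law of cosines, |ST|² = |TR|² + |RS|² − 2·|TR|·|RS|·cos R = 169.51, so |ST| ≈ 13.019.
The bisector from R has length 2·|TR|·|RS|·cos(∠R/2)/(|TR|+|RS|) ≈ 30.064.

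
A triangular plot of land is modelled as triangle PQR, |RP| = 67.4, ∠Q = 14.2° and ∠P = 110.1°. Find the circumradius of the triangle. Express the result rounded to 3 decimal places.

The third angle is ∠R = 180° − ∠P − ∠Q = 55.70°.
Law of sines: |QR| = |RP|·sin P/sin Q ≈ 258.02.
Law of sines: |PQ| = |RP|·sin R/sin Q ≈ 226.98.
Circumradius = |RP|/(2 sin Q) ≈ 137.38.

137.379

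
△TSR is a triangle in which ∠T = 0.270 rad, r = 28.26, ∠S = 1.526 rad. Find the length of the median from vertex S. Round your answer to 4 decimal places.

m_S ≈ 14.8155

The third angle is ∠R = π − ∠T − ∠S = 1.346 rad.
Law of sines: t = r·sin T/sin R ≈ 7.7331.
Law of sines: s = r·sin S/sin R ≈ 28.963.
Median from S: ½√(2·r² + 2·t² − s²) ≈ 14.816.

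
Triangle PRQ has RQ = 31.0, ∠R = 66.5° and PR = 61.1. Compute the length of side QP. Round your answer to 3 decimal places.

56.424

By the law of cosines, QP² = PR² + RQ² − 2·PR·RQ·cos R = 3183.7, so QP ≈ 56.424.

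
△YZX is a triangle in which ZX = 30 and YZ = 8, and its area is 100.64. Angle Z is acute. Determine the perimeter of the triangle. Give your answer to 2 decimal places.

From area = ½·YZ·ZX·sin Z, we get sin Z = 2·area/(YZ·ZX) ≈ 0.83867.
Taking the acute solution, ∠Z ≈ 57.00°.
Law of cosines then gives XY ≈ 26.506.
Perimeter = 30 + 26.506 + 8 = 64.506.

perimeter ≈ 64.51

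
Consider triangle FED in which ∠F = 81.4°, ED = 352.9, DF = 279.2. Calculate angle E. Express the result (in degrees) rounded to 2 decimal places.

51.47

Law of sines: sin E = DF·sin F/ED ≈ 0.78226.
Since ED ≥ DF, only the acute value applies: ∠E ≈ 51.47°.
Then ∠D = 180° − ∠F − ∠E ≈ 47.13°.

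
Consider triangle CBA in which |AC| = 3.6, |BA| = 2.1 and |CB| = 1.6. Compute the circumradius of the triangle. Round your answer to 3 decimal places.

R ≈ 3.971

By the law of cosines, cos C = (|AC|² + |CB|² − |BA|²) / (2·|AC|·|CB|) ≈ 0.96441, so ∠C ≈ 15.33°.
Circumradius = |BA|/(2 sin C) ≈ 3.9711.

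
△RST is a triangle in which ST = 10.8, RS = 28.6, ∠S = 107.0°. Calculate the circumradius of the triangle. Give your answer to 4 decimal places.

By the law of cosines, TR² = RS² + ST² − 2·RS·ST·cos S = 1115.2, so TR ≈ 33.395.
Area = ½·RS·ST·sin S ≈ 147.69.
Circumradius = TR/(2 sin S) ≈ 17.46.

17.4604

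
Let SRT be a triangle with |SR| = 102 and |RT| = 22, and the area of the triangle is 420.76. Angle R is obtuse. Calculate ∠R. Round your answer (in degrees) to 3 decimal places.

From area = ½·|SR|·|RT|·sin R, we get sin R = 2·area/(|SR|·|RT|) ≈ 0.37501.
Taking the obtuse solution, ∠R ≈ 157.98°.

∠R ≈ 157.975°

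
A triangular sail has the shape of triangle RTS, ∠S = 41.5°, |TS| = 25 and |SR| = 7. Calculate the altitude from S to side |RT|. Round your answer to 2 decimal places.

By the law of cosines, |RT|² = |TS|² + |SR|² − 2·|TS|·|SR|·cos S = 411.87, so |RT| ≈ 20.294.
Area = ½·|TS|·|SR|·sin S ≈ 57.979.
The altitude from S has length 2·area/|RT| ≈ 5.7138.

h_S ≈ 5.71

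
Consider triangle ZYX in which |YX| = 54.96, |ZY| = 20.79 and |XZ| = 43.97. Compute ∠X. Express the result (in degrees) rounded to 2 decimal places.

∠X ≈ 20.68°

By the law of cosines, cos X = (|YX|² + |XZ|² − |ZY|²) / (2·|YX|·|XZ|) ≈ 0.93556, so ∠X ≈ 20.68°.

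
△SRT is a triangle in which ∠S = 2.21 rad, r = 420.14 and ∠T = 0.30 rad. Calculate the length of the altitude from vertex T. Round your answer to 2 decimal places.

h_T ≈ 337.19

The third angle is ∠R = π − ∠T − ∠S = 0.632 rad.
Law of sines: s = r·sin S/sin R ≈ 571.1.
Law of sines: t = r·sin T/sin R ≈ 210.29.
Area = ½·r·s·sin T ≈ 35454.
The altitude from T has length 2·area/t ≈ 337.19.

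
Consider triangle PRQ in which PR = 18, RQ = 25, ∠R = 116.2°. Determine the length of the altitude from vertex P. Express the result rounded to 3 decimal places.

16.151

By the law of cosines, QP² = PR² + RQ² − 2·PR·RQ·cos R = 1346.4, so QP ≈ 36.693.
Area = ½·PR·RQ·sin R ≈ 201.88.
The altitude from P has length 2·area/RQ ≈ 16.151.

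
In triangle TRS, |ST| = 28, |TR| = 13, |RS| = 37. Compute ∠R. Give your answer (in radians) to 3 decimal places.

By the law of cosines, cos R = (|TR|² + |RS|² − |ST|²) / (2·|TR|·|RS|) ≈ 0.78378, so ∠R ≈ 0.670 rad.

0.670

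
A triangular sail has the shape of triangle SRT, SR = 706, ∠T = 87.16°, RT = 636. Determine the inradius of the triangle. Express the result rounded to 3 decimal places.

128.290

Law of sines: sin S = RT·sin T/SR ≈ 0.89974.
Since SR ≥ RT, only the acute value applies: ∠S ≈ 64.12°.
Then ∠R = 180° − ∠T − ∠S ≈ 28.72°.
Law of sines gives TS = SR·sin R/sin T ≈ 339.62.
Area = ½·SR·RT·sin R ≈ 1.0787e+05.
Semiperimeter s = (636+339.62+706)/2 = 840.81.
Inradius = area/s = 1.0787e+05/840.81 ≈ 128.29.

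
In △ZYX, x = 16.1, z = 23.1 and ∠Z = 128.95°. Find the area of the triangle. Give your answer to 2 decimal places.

Law of sines: sin X = x·sin Z/z ≈ 0.54203.
Since z ≥ x, only the acute value applies: ∠X ≈ 32.82°.
Then ∠Y = 180° − ∠Z − ∠X ≈ 18.23°.
Law of sines gives y = z·sin Y/sin Z ≈ 9.2912.
Area = ½·z·x·sin Y ≈ 58.167.

58.17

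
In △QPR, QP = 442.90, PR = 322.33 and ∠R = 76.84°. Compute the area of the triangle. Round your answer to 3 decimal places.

Law of sines: sin Q = PR·sin R/QP ≈ 0.70866.
Since QP ≥ PR, only the acute value applies: ∠Q ≈ 45.13°.
Then ∠P = 180° − ∠R − ∠Q ≈ 58.03°.
Law of sines gives RQ = QP·sin P/sin R ≈ 385.87.
Area = ½·QP·PR·sin P ≈ 60556.

area ≈ 60556.157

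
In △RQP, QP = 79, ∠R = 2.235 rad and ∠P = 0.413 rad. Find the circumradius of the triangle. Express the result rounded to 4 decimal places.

50.1646

The third angle is ∠Q = π − ∠P − ∠R = 0.494 rad.
Law of sines: PR = QP·sin Q/sin R ≈ 47.535.
Law of sines: RQ = QP·sin P/sin R ≈ 40.268.
Circumradius = QP/(2 sin R) ≈ 50.165.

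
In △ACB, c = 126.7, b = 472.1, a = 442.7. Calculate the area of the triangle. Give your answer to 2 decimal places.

Semiperimeter s = (442.7 + 126.7 + 472.1)/2 = 520.75.
Heron's formula: area = √(520.75·78.05·394.05·48.65) ≈ 27914.

area ≈ 27913.75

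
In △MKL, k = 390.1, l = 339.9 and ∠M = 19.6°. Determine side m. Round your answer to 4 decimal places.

133.7379

By the law of cosines, m² = k² + l² − 2·k·l·cos M = 17886, so m ≈ 133.74.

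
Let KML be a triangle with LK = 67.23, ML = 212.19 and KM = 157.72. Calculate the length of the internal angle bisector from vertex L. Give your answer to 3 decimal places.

By the law of cosines, cos L = (ML² + LK² − KM²) / (2·ML·LK) ≈ 0.86463, so ∠L ≈ 0.5264 rad.
The bisector from L has length 2·ML·LK·cos(∠L/2)/(ML+LK) ≈ 98.592.

t_L ≈ 98.592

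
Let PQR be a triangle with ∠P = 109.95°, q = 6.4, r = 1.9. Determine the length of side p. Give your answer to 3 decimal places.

By the law of cosines, p² = q² + r² − 2·q·r·cos P = 52.868, so p ≈ 7.271.

7.271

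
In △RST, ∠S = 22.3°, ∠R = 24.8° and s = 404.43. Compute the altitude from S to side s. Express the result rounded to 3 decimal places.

327.489

The third angle is ∠T = 180° − ∠R − ∠S = 132.90°.
Law of sines: r = s·sin R/sin S ≈ 447.06.
Law of sines: t = s·sin T/sin S ≈ 780.76.
Area = ½·s·r·sin T ≈ 66223.
The altitude from S has length 2·area/s ≈ 327.49.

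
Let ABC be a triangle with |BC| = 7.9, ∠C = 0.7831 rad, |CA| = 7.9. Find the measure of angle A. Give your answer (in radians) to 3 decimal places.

By the law of cosines, |AB|² = |BC|² + |CA|² − 2·|BC|·|CA|·cos C = 36.356, so |AB| ≈ 6.0296.
Law of cosines again: cos A = (|CA|² + |AB|² − |BC|²)/(2·|CA|·|AB|) ≈ 0.38162, so ∠A ≈ 1.1792 rad.

1.179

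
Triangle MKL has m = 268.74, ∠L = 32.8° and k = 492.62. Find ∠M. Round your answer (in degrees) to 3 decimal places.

∠M ≈ 28.626°

By the law of cosines, l² = m² + k² − 2·m·k·cos L = 92336, so l ≈ 303.87.
Law of cosines again: cos M = (k² + l² − m²)/(2·k·l) ≈ 0.87777, so ∠M ≈ 28.63°.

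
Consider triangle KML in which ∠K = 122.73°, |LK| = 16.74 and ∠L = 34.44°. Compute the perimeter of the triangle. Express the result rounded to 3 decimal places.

The third angle is ∠M = 180° − ∠L − ∠K = 22.83°.
Law of sines: |ML| = |LK|·sin K/sin M ≈ 36.294.
Law of sines: |KM| = |LK|·sin L/sin M ≈ 24.4.
Semiperimeter s = (36.294+16.74+24.4)/2 = 38.717.
Perimeter = 36.294 + 16.74 + 24.4 = 77.434.

77.434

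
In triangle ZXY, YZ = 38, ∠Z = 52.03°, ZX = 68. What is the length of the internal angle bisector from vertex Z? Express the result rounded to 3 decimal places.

By the law of cosines, XY² = YZ² + ZX² − 2·YZ·ZX·cos Z = 2888.4, so XY ≈ 53.744.
The bisector from Z has length 2·YZ·ZX·cos(∠Z/2)/(YZ+ZX) ≈ 43.815.

t_Z ≈ 43.815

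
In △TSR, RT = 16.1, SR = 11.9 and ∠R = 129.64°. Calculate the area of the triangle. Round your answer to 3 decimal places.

73.769

Area = ½·SR·RT·sin R ≈ 73.769.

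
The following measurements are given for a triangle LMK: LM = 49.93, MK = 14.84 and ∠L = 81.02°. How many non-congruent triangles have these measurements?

0

LM·sin L = 49.93·sin(81.02°) ≈ 49.32.
Since MK = 14.84 < 49.32 = LM sin L, no triangle exists.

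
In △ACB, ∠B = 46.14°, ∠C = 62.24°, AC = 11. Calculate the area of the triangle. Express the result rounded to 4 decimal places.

area ≈ 70.4622

The third angle is ∠A = 180° − ∠C − ∠B = 71.62°.
Law of sines: CB = AC·sin A/sin B ≈ 14.478.
Law of sines: BA = AC·sin C/sin B ≈ 13.5.
Area = ½·AC·CB·sin C ≈ 70.462.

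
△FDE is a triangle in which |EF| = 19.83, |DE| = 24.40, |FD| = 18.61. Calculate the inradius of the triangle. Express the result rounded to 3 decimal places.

Semiperimeter s = (24.4 + 19.83 + 18.61)/2 = 31.42.
Heron's formula: area = √(31.42·7.02·11.59·12.81) ≈ 180.96.
Inradius = area/s = 180.96/31.42 ≈ 5.7595.

5.759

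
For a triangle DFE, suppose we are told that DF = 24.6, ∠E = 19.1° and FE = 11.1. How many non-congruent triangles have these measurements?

1

FE·sin E = 11.1·sin(19.1°) ≈ 3.632.
Since DF ≥ FE, exactly one triangle exists.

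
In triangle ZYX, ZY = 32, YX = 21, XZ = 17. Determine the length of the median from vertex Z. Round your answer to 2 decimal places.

Median from Z: ½√(2·XZ² + 2·ZY² − YX²) ≈ 23.372.

23.37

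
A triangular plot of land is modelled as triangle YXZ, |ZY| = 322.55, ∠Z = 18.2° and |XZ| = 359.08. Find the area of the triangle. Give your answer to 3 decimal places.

18087.511

Area = ½·|XZ|·|ZY|·sin Z ≈ 18088.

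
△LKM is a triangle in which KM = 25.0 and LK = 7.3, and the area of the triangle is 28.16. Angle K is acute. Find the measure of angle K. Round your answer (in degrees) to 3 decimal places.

∠K ≈ 17.975°

From area = ½·LK·KM·sin K, we get sin K = 2·area/(LK·KM) ≈ 0.30860.
Taking the acute solution, ∠K ≈ 17.98°.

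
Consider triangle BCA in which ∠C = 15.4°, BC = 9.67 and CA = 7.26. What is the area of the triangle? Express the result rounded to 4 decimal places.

9.3216

Area = ½·BC·CA·sin C ≈ 9.3216.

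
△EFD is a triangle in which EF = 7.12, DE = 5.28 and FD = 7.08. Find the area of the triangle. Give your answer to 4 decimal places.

area ≈ 17.3996

Semiperimeter s = (7.08 + 5.28 + 7.12)/2 = 9.74.
Heron's formula: area = √(9.74·2.66·4.46·2.62) ≈ 17.4.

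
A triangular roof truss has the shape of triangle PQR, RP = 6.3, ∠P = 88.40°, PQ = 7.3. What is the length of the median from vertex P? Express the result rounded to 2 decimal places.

m_P ≈ 4.89

By the law of cosines, QR² = RP² + PQ² − 2·RP·PQ·cos P = 90.412, so QR ≈ 9.5085.
Median from P: ½√(2·RP² + 2·PQ² − QR²) ≈ 4.8874.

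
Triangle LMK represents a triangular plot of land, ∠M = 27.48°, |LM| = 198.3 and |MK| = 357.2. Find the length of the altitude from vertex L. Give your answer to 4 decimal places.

h_L ≈ 91.5033

By the law of cosines, |KL|² = |LM|² + |MK|² − 2·|LM|·|MK|·cos M = 41233, so |KL| ≈ 203.06.
Area = ½·|LM|·|MK|·sin M ≈ 16342.
The altitude from L has length 2·area/|MK| ≈ 91.503.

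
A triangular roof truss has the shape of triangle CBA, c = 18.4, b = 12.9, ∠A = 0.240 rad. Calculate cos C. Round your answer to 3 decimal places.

-0.751

By the law of cosines, a² = c² + b² − 2·c·b·cos A = 43.856, so a ≈ 6.6224.
Law of cosines again: cos C = (b² + a² − c²)/(2·b·a) ≈ -0.75088, so ∠C ≈ 2.420 rad.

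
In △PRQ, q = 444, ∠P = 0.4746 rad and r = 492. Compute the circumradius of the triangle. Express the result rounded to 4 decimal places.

246.0990

By the law of cosines, p² = r² + q² − 2·r·q·cos P = 50592, so p ≈ 224.93.
Area = ½·r·q·sin P ≈ 49913.
Circumradius = p/(2 sin P) ≈ 246.1.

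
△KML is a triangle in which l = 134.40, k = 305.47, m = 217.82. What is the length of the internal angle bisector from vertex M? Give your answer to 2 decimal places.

By the law of cosines, cos M = (l² + k² − m²) / (2·l·k) ≈ 0.77858, so ∠M ≈ 38.87°.
The bisector from M has length 2·l·k·cos(∠M/2)/(l+k) ≈ 176.03.

176.03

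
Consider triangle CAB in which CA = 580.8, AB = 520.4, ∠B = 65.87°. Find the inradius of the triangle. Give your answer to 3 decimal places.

Law of sines: sin C = AB·sin B/CA ≈ 0.81771.
Since CA ≥ AB, only the acute value applies: ∠C ≈ 54.86°.
Then ∠A = 180° − ∠B − ∠C ≈ 59.27°.
Law of sines gives BC = CA·sin A/sin B ≈ 547.07.
Area = ½·CA·AB·sin A ≈ 1.2991e+05.
Semiperimeter s = (520.4+547.07+580.8)/2 = 824.13.
Inradius = area/s = 1.2991e+05/824.13 ≈ 157.63.

r ≈ 157.631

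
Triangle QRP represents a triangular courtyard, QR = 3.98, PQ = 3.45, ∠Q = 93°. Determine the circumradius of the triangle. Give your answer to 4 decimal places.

By the law of cosines, RP² = PQ² + QR² − 2·PQ·QR·cos Q = 29.18, so RP ≈ 5.4019.
Area = ½·PQ·QR·sin Q ≈ 6.8561.
Circumradius = RP/(2 sin Q) ≈ 2.7046.

2.7046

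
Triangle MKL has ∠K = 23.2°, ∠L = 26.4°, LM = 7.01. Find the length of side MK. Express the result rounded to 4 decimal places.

7.9121

The third angle is ∠M = 180° − ∠K − ∠L = 130.40°.
Law of sines: MK = LM·sin L/sin K ≈ 7.9121.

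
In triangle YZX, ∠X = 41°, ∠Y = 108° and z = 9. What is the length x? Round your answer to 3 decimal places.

11.464

The third angle is ∠Z = 180° − ∠X − ∠Y = 31.00°.
Law of sines: x = z·sin X/sin Z ≈ 11.464.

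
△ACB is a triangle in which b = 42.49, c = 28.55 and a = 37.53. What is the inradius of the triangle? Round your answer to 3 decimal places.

r ≈ 9.679

Semiperimeter s = (37.53 + 28.55 + 42.49)/2 = 54.285.
Heron's formula: area = √(54.285·16.755·25.735·11.795) ≈ 525.44.
Inradius = area/s = 525.44/54.285 ≈ 9.6793.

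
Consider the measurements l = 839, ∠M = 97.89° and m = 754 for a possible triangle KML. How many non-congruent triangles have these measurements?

l·sin M = 839·sin(97.89°) ≈ 831.1.
Since ∠M is not acute, a triangle exists only if m > l; here m ≤ l, so there is no triangle.

0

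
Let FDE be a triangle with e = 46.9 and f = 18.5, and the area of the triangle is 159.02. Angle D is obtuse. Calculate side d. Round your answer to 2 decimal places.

From area = ½·e·f·sin D, we get sin D = 2·area/(e·f) ≈ 0.36655.
Taking the obtuse solution, ∠D ≈ 158.50°.
Law of cosines then gives d ≈ 64.47.

64.47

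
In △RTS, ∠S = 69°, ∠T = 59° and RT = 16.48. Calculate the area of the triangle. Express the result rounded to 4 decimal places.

The third angle is ∠R = 180° − ∠T − ∠S = 52.00°.
Law of sines: TS = RT·sin R/sin S ≈ 13.91.
Law of sines: SR = RT·sin T/sin S ≈ 15.131.
Area = ½·RT·TS·sin T ≈ 98.25.

area ≈ 98.2495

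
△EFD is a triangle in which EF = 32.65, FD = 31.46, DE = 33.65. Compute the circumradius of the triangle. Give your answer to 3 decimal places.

R ≈ 18.835

By the law of cosines, cos E = (DE² + EF² − FD²) / (2·DE·EF) ≈ 0.55003, so ∠E ≈ 56.63°.
Circumradius = FD/(2 sin E) ≈ 18.835.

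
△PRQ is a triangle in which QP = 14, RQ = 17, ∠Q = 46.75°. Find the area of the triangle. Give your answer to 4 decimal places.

86.6761

Area = ½·RQ·QP·sin Q ≈ 86.676.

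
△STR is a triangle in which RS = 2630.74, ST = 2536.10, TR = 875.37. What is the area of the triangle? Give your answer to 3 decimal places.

Semiperimeter s = (875.37 + 2630.7 + 2536.1)/2 = 3021.1.
Heron's formula: area = √(3021.1·2145.7·390.36·485) ≈ 1.1078e+06.

area ≈ 1107846.261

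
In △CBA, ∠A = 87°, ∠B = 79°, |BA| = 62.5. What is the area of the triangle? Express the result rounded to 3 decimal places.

area ≈ 7914.179

The third angle is ∠C = 180° − ∠B − ∠A = 14.00°.
Law of sines: |AC| = |BA|·sin B/sin C ≈ 253.6.
Law of sines: |CB| = |BA|·sin A/sin C ≈ 257.99.
Area = ½·|BA|·|AC|·sin A ≈ 7914.2.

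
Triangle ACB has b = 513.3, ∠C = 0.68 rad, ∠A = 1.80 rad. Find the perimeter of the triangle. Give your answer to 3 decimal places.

The third angle is ∠B = π − ∠A − ∠C = 0.662 rad.
Law of sines: a = b·sin A/sin B ≈ 813.63.
Law of sines: c = b·sin C/sin B ≈ 525.35.
Semiperimeter s = (813.63+525.35+513.3)/2 = 926.14.
Perimeter = 813.63 + 525.35 + 513.3 = 1852.3.

perimeter ≈ 1852.281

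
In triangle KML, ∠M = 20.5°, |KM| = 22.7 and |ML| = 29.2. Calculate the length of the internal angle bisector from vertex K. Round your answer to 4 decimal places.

By the law of cosines, |LK|² = |KM|² + |ML|² − 2·|KM|·|ML|·cos M = 126.2, so |LK| ≈ 11.234.
Law of cosines again: cos K = (|LK|² + |KM|² − |ML|²)/(2·|LK|·|KM|) ≈ -0.41400, so ∠K ≈ 114.46°.
The bisector from K has length 2·|LK|·|KM|·cos(∠K/2)/(|LK|+|KM|) ≈ 8.1356.

8.1356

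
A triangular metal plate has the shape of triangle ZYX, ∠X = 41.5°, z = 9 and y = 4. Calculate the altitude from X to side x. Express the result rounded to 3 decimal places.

By the law of cosines, x² = z² + y² − 2·z·y·cos X = 43.075, so x ≈ 6.5632.
Area = ½·z·y·sin X ≈ 11.927.
The altitude from X has length 2·area/x ≈ 3.6346.

3.635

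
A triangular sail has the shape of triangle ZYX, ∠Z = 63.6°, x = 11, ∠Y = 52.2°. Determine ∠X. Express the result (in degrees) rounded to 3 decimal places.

64.200

The third angle is ∠X = 180° − ∠Z − ∠Y = 64.20°.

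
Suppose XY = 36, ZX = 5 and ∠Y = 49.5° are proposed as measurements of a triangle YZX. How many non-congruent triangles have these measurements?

XY·sin Y = 36·sin(49.5°) ≈ 27.37.
Since ZX = 5 < 27.37 = XY sin Y, no triangle exists.

0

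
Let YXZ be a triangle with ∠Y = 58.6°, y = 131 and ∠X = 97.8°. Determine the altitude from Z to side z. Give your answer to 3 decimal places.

129.788

The third angle is ∠Z = 180° − ∠Y − ∠X = 23.60°.
Law of sines: x = y·sin X/sin Y ≈ 152.06.
Law of sines: z = y·sin Z/sin Y ≈ 61.444.
Area = ½·y·x·sin Z ≈ 3987.4.
The altitude from Z has length 2·area/z ≈ 129.79.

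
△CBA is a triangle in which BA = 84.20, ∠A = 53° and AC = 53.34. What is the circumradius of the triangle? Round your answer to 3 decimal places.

R ≈ 42.133

By the law of cosines, CB² = BA² + AC² − 2·BA·AC·cos A = 4529, so CB ≈ 67.298.
Area = ½·BA·AC·sin A ≈ 1793.4.
Circumradius = CB/(2 sin A) ≈ 42.133.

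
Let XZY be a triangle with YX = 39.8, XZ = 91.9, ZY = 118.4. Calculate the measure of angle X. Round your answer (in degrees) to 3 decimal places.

By the law of cosines, cos X = (YX² + XZ² − ZY²) / (2·YX·XZ) ≈ -0.54529, so ∠X ≈ 123.04°.

123.044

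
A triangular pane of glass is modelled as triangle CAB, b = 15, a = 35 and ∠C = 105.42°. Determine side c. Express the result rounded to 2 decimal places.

By the law of cosines, c² = a² + b² − 2·a·b·cos C = 1729.2, so c ≈ 41.583.

41.58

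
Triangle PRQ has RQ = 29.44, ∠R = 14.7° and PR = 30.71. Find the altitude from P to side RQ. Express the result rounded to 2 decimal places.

h_P ≈ 7.79

By the law of cosines, QP² = PR² + RQ² − 2·PR·RQ·cos R = 60.8, so QP ≈ 7.7974.
Area = ½·PR·RQ·sin R ≈ 114.71.
The altitude from P has length 2·area/RQ ≈ 7.7929.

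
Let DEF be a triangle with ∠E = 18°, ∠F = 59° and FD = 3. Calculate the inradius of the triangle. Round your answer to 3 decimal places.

r ≈ 1.171

The third angle is ∠D = 180° − ∠E − ∠F = 103.00°.
Law of sines: EF = FD·sin D/sin E ≈ 9.4594.
Law of sines: DE = FD·sin F/sin E ≈ 8.3216.
Area = ½·FD·EF·sin F ≈ 12.162.
Semiperimeter s = (9.4594+3+8.3216)/2 = 10.39.
Inradius = area/s = 12.162/10.39 ≈ 1.1705.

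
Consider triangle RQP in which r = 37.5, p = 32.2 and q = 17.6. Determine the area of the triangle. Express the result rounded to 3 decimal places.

Semiperimeter s = (37.5 + 17.6 + 32.2)/2 = 43.65.
Heron's formula: area = √(43.65·6.15·26.05·11.45) ≈ 282.97.

282.967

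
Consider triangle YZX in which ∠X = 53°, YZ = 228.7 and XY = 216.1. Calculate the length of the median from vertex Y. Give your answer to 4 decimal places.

Law of sines: sin Z = XY·sin X/YZ ≈ 0.75464.
Since YZ ≥ XY, only the acute value applies: ∠Z ≈ 48.99°.
Then ∠Y = 180° − ∠X − ∠Z ≈ 78.01°.
Law of sines gives ZX = YZ·sin Y/sin X ≈ 280.11.
Median from Y: ½√(2·XY² + 2·YZ² − ZX²) ≈ 172.87.

m_Y ≈ 172.8748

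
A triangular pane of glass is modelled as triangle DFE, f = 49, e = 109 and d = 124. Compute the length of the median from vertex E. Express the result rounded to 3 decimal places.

Median from E: ½√(2·d² + 2·f² − e²) ≈ 76.93.

m_E ≈ 76.930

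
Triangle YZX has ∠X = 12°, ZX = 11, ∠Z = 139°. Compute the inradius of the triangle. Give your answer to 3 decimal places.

The third angle is ∠Y = 180° − ∠Z − ∠X = 29.00°.
Law of sines: XY = ZX·sin Z/sin Y ≈ 14.886.
Law of sines: YZ = ZX·sin X/sin Y ≈ 4.7174.
Area = ½·ZX·XY·sin X ≈ 17.022.
Semiperimeter s = (11+14.886+4.7174)/2 = 15.301.
Inradius = area/s = 17.022/15.301 ≈ 1.1124.

r ≈ 1.112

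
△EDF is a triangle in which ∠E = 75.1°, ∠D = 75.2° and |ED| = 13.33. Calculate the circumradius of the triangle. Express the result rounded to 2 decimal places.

The third angle is ∠F = 180° − ∠E − ∠D = 29.70°.
Law of sines: |DF| = |ED|·sin E/sin F ≈ 26.
Law of sines: |FE| = |ED|·sin D/sin F ≈ 26.012.
Circumradius = |ED|/(2 sin F) ≈ 13.452.

R ≈ 13.45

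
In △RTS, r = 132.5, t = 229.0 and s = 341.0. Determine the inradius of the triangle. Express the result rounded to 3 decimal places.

Semiperimeter p = (132.5 + 229 + 341)/2 = 351.25.
Heron's formula: area = √(351.25·218.75·122.25·10.25) ≈ 9812.2.
Inradius = area/p = 9812.2/351.25 ≈ 27.935.

27.935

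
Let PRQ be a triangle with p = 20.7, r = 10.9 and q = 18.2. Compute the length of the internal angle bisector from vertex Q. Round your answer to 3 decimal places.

By the law of cosines, cos Q = (p² + r² − q²) / (2·p·r) ≈ 0.47879, so ∠Q ≈ 61.39°.
The bisector from Q has length 2·p·r·cos(∠Q/2)/(p+r) ≈ 12.279.

12.279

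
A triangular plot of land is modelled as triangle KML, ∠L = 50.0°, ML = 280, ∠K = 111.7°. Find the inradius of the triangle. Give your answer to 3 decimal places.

The third angle is ∠M = 180° − ∠L − ∠K = 18.30°.
Law of sines: LK = ML·sin M/sin K ≈ 94.624.
Law of sines: KM = ML·sin L/sin K ≈ 230.85.
Area = ½·ML·LK·sin L ≈ 10148.
Semiperimeter s = (280+94.624+230.85)/2 = 302.74.
Inradius = area/s = 10148/302.74 ≈ 33.521.

33.521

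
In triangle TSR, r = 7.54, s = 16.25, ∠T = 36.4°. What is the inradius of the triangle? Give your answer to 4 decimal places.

2.0827

By the law of cosines, t² = s² + r² − 2·s·r·cos T = 123.67, so t ≈ 11.121.
Area = ½·s·r·sin T ≈ 36.354.
Semiperimeter p = (11.121+16.25+7.54)/2 = 17.455.
Inradius = area/p = 36.354/17.455 ≈ 2.0827.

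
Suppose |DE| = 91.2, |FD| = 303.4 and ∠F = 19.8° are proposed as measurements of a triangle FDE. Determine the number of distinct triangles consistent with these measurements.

0

|FD|·sin F = 303.4·sin(19.8°) ≈ 102.8.
Since |DE| = 91.2 < 102.8 = |FD| sin F, no triangle exists.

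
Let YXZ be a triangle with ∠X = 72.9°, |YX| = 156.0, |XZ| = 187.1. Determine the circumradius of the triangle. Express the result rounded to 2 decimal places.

By the law of cosines, |ZY|² = |YX|² + |XZ|² − 2·|YX|·|XZ|·cos X = 42178, so |ZY| ≈ 205.37.
Area = ½·|YX|·|XZ|·sin X ≈ 13949.
Circumradius = |ZY|/(2 sin X) ≈ 107.44.

107.44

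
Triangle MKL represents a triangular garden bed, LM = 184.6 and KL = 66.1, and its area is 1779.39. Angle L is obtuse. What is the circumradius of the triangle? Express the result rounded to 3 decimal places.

From area = ½·KL·LM·sin L, we get sin L = 2·area/(KL·LM) ≈ 0.29165.
Taking the obtuse solution, ∠L ≈ 163.04°.
Law of cosines then gives MK ≈ 248.57.
Circumradius = MK/(2 sin L) ≈ 426.15.

426.147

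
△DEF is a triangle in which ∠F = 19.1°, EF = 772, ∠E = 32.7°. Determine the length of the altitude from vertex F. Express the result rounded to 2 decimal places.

h_F ≈ 417.07

The third angle is ∠D = 180° − ∠E − ∠F = 128.20°.
Law of sines: FD = EF·sin E/sin D ≈ 530.71.
Law of sines: DE = EF·sin F/sin D ≈ 321.45.
Area = ½·EF·FD·sin F ≈ 67032.
The altitude from F has length 2·area/DE ≈ 417.07.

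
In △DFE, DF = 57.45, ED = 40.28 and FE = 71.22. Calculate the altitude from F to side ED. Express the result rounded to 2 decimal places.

Semiperimeter s = (71.22 + 40.28 + 57.45)/2 = 84.475.
Heron's formula: area = √(84.475·13.255·44.195·27.025) ≈ 1156.4.
The altitude from F has length 2·area/ED ≈ 57.42.

h_F ≈ 57.42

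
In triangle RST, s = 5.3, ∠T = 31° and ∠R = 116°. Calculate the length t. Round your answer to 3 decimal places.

The third angle is ∠S = 180° − ∠T − ∠R = 33.00°.
Law of sines: t = s·sin T/sin S ≈ 5.0119.

5.012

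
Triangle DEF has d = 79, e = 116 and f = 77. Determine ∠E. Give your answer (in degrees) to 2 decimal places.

By the law of cosines, cos E = (f² + d² − e²) / (2·f·d) ≈ -0.10570, so ∠E ≈ 96.07°.

∠E ≈ 96.07°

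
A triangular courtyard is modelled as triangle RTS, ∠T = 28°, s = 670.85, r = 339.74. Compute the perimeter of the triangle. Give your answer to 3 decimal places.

1414.310

By the law of cosines, t² = s² + r² − 2·s·r·cos T = 1.6299e+05, so t ≈ 403.72.
Semiperimeter p = (339.74+403.72+670.85)/2 = 707.15.
Perimeter = 339.74 + 403.72 + 670.85 = 1414.3.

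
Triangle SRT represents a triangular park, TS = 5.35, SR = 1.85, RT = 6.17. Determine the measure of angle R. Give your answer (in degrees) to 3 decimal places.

∠R ≈ 55.687°

By the law of cosines, cos R = (SR² + RT² − TS²) / (2·SR·RT) ≈ 0.56371, so ∠R ≈ 55.69°.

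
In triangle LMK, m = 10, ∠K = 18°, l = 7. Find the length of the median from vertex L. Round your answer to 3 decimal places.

By the law of cosines, k² = l² + m² − 2·l·m·cos K = 15.852, so k ≈ 3.9815.
Median from L: ½√(2·m² + 2·k² − l²) ≈ 6.7584.

m_L ≈ 6.758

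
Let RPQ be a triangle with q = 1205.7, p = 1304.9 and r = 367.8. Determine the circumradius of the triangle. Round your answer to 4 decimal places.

By the law of cosines, cos R = (p² + q² − r²) / (2·p·q) ≈ 0.96014, so ∠R ≈ 16.23°.
Circumradius = r/(2 sin R) ≈ 657.89.

657.8856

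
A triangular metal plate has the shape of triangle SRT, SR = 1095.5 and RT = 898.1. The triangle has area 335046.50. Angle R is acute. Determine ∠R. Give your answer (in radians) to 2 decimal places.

∠R ≈ 0.75 rad

From area = ½·SR·RT·sin R, we get sin R = 2·area/(SR·RT) ≈ 0.68108.
Taking the acute solution, ∠R ≈ 0.749 rad.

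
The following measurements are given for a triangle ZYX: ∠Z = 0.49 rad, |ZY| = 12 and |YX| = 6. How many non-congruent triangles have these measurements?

2

|ZY|·sin Z = 12·sin(0.49 rad) ≈ 5.648.
Since |ZY| sin Z < |YX| < |ZY| (5.648 < 6 < 12), two triangles exist.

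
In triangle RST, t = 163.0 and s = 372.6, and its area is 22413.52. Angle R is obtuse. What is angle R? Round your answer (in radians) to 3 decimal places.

∠R ≈ 2.311 rad

From area = ½·s·t·sin R, we get sin R = 2·area/(s·t) ≈ 0.73809.
Taking the obtuse solution, ∠R ≈ 2.311 rad.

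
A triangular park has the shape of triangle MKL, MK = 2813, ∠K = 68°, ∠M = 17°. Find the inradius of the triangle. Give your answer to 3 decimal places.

The third angle is ∠L = 180° − ∠M − ∠K = 95.00°.
Law of sines: KL = MK·sin M/sin L ≈ 825.58.
Law of sines: LM = MK·sin K/sin L ≈ 2618.1.
Area = ½·MK·KL·sin K ≈ 1.0766e+06.
Semiperimeter s = (825.58+2618.1+2813)/2 = 3128.4.
Inradius = area/s = 1.0766e+06/3128.4 ≈ 344.15.

r ≈ 344.152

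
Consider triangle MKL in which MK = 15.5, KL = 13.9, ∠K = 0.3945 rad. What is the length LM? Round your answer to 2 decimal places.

By the law of cosines, LM² = MK² + KL² − 2·MK·KL·cos K = 35.658, so LM ≈ 5.9714.

5.97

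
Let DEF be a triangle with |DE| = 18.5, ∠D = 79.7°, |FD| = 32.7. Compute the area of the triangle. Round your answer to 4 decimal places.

area ≈ 297.6006

Area = ½·|FD|·|DE|·sin D ≈ 297.6.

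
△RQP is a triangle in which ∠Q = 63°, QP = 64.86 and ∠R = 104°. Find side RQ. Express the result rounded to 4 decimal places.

The third angle is ∠P = 180° − ∠R − ∠Q = 13.00°.
Law of sines: RQ = QP·sin P/sin R ≈ 15.037.

15.0370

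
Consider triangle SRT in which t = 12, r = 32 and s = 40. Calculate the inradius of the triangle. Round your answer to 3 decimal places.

Semiperimeter p = (40 + 32 + 12)/2 = 42.
Heron's formula: area = √(42·2·10·30) ≈ 158.75.
Inradius = area/p = 158.75/42 ≈ 3.7796.

3.780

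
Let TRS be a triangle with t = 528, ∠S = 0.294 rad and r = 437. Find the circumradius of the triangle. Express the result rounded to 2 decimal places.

289.14

By the law of cosines, s² = t² + r² − 2·t·r·cos S = 28082, so s ≈ 167.58.
Area = ½·t·r·sin S ≈ 33432.
Circumradius = s/(2 sin S) ≈ 289.14.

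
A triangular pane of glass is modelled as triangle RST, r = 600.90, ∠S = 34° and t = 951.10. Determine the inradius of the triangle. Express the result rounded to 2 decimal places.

By the law of cosines, s² = t² + r² − 2·t·r·cos S = 3.1806e+05, so s ≈ 563.96.
Area = ½·t·r·sin S ≈ 1.5979e+05.
Semiperimeter p = (600.9+563.96+951.1)/2 = 1058.
Inradius = area/p = 1.5979e+05/1058 ≈ 151.04.

151.04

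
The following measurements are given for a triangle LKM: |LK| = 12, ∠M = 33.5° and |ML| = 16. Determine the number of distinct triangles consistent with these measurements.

2

|ML|·sin M = 16·sin(33.5°) ≈ 8.831.
Since |ML| sin M < |LK| < |ML| (8.831 < 12 < 16), two triangles exist.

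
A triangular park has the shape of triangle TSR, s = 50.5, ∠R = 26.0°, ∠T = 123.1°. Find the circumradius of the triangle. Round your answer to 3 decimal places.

49.168

The third angle is ∠S = 180° − ∠R − ∠T = 30.90°.
Law of sines: t = s·sin T/sin S ≈ 82.379.
Law of sines: r = s·sin R/sin S ≈ 43.108.
Circumradius = s/(2 sin S) ≈ 49.168.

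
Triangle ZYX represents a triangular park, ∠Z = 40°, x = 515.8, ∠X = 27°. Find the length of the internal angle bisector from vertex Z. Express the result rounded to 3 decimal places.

The third angle is ∠Y = 180° − ∠X − ∠Z = 113.00°.
Law of sines: z = x·sin Z/sin X ≈ 730.3.
Law of sines: y = x·sin Y/sin X ≈ 1045.8.
The bisector from Z has length 2·y·x·cos(∠Z/2)/(y+x) ≈ 649.2.

649.202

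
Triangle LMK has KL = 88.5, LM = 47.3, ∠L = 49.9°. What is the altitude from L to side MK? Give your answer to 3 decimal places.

By the law of cosines, MK² = KL² + LM² − 2·KL·LM·cos L = 4676.9, so MK ≈ 68.388.
Area = ½·KL·LM·sin L ≈ 1601.
The altitude from L has length 2·area/MK ≈ 46.821.

46.821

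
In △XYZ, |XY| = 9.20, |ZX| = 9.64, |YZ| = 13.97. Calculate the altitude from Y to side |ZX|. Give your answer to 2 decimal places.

9.15

Semiperimeter s = (13.97 + 9.64 + 9.2)/2 = 16.405.
Heron's formula: area = √(16.405·2.435·6.765·7.205) ≈ 44.125.
The altitude from Y has length 2·area/|ZX| ≈ 9.1546.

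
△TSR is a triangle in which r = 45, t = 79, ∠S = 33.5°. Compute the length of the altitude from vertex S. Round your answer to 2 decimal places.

h_S ≈ 40.59

By the law of cosines, s² = r² + t² − 2·r·t·cos S = 2337.1, so s ≈ 48.343.
Area = ½·r·t·sin S ≈ 981.07.
The altitude from S has length 2·area/s ≈ 40.588.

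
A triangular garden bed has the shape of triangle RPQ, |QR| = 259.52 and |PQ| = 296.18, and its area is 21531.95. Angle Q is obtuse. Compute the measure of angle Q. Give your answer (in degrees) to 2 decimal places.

From area = ½·|PQ|·|QR|·sin Q, we get sin Q = 2·area/(|PQ|·|QR|) ≈ 0.56026.
Taking the obtuse solution, ∠Q ≈ 145.93°.

145.93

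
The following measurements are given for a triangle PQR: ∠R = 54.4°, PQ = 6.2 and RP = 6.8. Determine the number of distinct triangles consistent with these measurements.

RP·sin R = 6.8·sin(54.4°) ≈ 5.529.
Since RP sin R < PQ < RP (5.529 < 6.2 < 6.8), two triangles exist.

2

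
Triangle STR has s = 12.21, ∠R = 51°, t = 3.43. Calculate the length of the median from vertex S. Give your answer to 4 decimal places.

4.7623

By the law of cosines, r² = s² + t² − 2·s·t·cos R = 108.14, so r ≈ 10.399.
Median from S: ½√(2·t² + 2·r² − s²) ≈ 4.7623.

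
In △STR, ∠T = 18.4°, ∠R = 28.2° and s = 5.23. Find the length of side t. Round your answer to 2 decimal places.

2.27

The third angle is ∠S = 180° − ∠T − ∠R = 133.40°.
Law of sines: t = s·sin T/sin S ≈ 2.2721.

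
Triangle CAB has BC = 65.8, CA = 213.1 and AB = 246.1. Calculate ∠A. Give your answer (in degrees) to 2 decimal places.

By the law of cosines, cos A = (CA² + AB² − BC²) / (2·CA·AB) ≈ 0.96910, so ∠A ≈ 14.28°.

∠A ≈ 14.28°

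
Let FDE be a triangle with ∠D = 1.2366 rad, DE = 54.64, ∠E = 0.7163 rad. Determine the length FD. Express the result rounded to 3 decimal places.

38.665

The third angle is ∠F = π − ∠D − ∠E = 1.1887 rad.
Law of sines: FD = DE·sin E/sin F ≈ 38.665.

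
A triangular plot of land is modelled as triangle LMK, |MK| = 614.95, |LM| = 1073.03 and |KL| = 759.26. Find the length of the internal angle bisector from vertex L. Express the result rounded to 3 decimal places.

By the law of cosines, cos L = (|KL|² + |LM|² − |MK|²) / (2·|KL|·|LM|) ≈ 0.82834, so ∠L ≈ 0.595 rad.
The bisector from L has length 2·|KL|·|LM|·cos(∠L/2)/(|KL|+|LM|) ≈ 850.26.

t_L ≈ 850.259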